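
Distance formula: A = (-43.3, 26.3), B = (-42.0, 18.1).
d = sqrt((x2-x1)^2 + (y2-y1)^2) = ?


dx = -42.0 + 43.3 = 1.3
dy = 18.1 - 26.3 = -8.2
d = sqrt(1.69 + 67.24) = sqrt(68.93) = 8.3024

8.3024


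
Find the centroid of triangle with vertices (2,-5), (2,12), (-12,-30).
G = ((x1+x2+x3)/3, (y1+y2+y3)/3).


Gx = (2+2- 12)/3 = -8/3 = -2.6667
Gy = (-5+12- 30)/3 = -23/3 = -7.6667

G = (-2.6667, -7.6667)


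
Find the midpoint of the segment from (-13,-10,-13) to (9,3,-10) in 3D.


Mx = (-13+9)/2 = -2.0000
My = (-10+3)/2 = -3.5000
Mz = (-13- 10)/2 = -11.5000

M = (-2.0000, -3.5000, -11.5000)


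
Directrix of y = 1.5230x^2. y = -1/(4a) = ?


a = 1.5230
1/(4a) = 0.1641
directrix: y = -0.1641 = -0.1641

y = -0.1641


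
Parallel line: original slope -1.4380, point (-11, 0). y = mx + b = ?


Parallel lines have equal slopes.
m2 = -1.4380
b2 = 0 + 1.4380*(-11) = -15.8180

y = -1.4380x - 15.8180


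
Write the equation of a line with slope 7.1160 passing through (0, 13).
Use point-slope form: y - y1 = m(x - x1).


y - 13 = 7.1160(x - 0)
y = 7.1160x + 13 - 7.1160*0
y = 7.1160x + 13.0000

y = 7.1160x + 13.0000


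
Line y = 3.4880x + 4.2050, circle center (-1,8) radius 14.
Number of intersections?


Substitute y = 3.4880x + 4.2050: (x+ 1)^2 + (3.4880x+4.2050-8)^2 = 196
Expand to Ax^2 + Bx + C = 0, where b-k = -3.795
A = 1+m^2 = 13.166144
B = 2(m(b-k) - h) = 2(3.4880*(-3.795) + 1) = -24.47392
C = h^2 + (b-k)^2 - r^2 = 1 + 14.402025 - 196 = -180.597975
disc = B^2-4AC = 598.9728 + 9511.1158 = 10110.0886
disc > 0

2 intersection points


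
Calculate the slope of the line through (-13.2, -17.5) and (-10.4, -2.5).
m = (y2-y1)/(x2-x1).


dy = -2.5 + 17.5 = 15.0
dx = -10.4 + 13.2 = 2.8
m = 15.0/2.8 = 5.3571

m = 5.3571


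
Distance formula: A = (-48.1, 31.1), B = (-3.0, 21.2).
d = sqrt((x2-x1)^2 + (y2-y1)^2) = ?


dx = -3.0 + 48.1 = 45.1
dy = 21.2 - 31.1 = -9.9
d = sqrt(2034.01 + 98.01) = sqrt(2132.02) = 46.1738

46.1738


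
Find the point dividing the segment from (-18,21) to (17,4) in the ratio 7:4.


Px = (7*17 + 4*(-18))/11 = 47/11 = 4.2727
Py = (7*4 + 4*21)/11 = 112/11 = 10.1818

P = (4.2727, 10.1818)


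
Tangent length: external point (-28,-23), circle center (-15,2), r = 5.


d = sqrt((-28+ 15)^2 + (-23-2)^2) = sqrt(169+625) = 28.1780
L = sqrt(794.0000 - 25) = sqrt(769.0000) = 27.7308

27.7308


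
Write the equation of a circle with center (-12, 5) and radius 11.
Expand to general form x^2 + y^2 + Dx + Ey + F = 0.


(x+ 12)^2 + (y-5)^2 = 11^2
D = -2h = 24, E = -2k = -10
F = h^2+k^2-r^2 = 144+25-121 = 48

x^2 + y^2 + 24x - 10y + 48 = 0


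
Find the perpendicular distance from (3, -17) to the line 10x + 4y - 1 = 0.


|10*3 + 4*(-17) - 1| = |-39| = 39
sqrt(100 + 16) = sqrt(116) = 10.7703
d = 39/sqrt(116) = 3.6211

3.6211


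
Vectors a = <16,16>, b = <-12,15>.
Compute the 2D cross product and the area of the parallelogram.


cross = 16*15 - 16*(-12) = 240 + 192 = 432
Parallelogram area = |432| = 432

cross = 432, parallelogram area = 432


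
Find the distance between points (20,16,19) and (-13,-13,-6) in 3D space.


dx=-33, dy=-29, dz=-25
d = sqrt(1089+841+625) = sqrt(2555) = 50.5470

50.5470


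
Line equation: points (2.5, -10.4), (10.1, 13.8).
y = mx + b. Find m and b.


m = (24.2)/(7.6) = 3.1842
b = y1 - m*x1 = -10.4 - (24.2*2.5)/(7.6) = -10.4 - 7.9605 = -18.3605

y = 3.1842x - 18.3605


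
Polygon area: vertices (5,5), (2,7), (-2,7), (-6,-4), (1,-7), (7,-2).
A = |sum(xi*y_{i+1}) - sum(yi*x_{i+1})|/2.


sum(xi*y_{i+1}) = 5*7 + 2*7 - 2*(-4) - 6*(-7) + 1*(-2) + 7*5 = 132
sum(yi*x_{i+1}) = 5*2 + 7*(-2) + 7*(-6) - 4*1 - 7*7 - 2*5 = -109
Area = |132 + 109|/2 = 241/2 = 120.5000

120.5000 sq units


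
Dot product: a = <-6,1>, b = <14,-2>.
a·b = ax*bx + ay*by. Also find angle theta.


a·b = -6*14 + 1*(-2) = -84 - 2 = -86
|a| = sqrt(36+1) = 6.0828
|b| = sqrt(196+4) = 14.1421
cos(theta) = -86/(sqrt(37)*sqrt(200)) = -86/sqrt(7400) = -0.999730
theta = arccos(-86/sqrt(7400)) = 178.6678 degrees

a·b = -86, theta = 178.6678 deg


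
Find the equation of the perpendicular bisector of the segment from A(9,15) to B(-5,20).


Midpoint = (2, 17.5)
Slope of AB = dy/dx = 5/(-14) = -0.3571
Perp slope = -dx/dy = 14/5 = 2.8000
b = My - (perp slope)*Mx = 17.5 + (-14*2)/5 = 17.5 - 5.6000 = 11.9000

y = 2.8000x + 11.9000


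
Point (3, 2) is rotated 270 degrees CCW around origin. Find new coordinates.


cos(270) = 0, sin(270) = -1
x' = 3*0 - 2*(-1) = 2
y' = 3*(-1) + 2*0 = -3

(2, -3)


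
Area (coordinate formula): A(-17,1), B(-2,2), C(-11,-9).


-17*(2+ 9) = -187
-2*(-9-1) = 20
-11*(1-2) = 11
sum = -156
Area = |-156|/2 = 78.0000

78.0000 sq units


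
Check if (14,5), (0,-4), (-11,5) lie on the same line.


14*(-4-5) + 0*(5-5) - 11*(5+ 4)
= -126 + 0 - 99 = -225

No, not collinear (determinant = -225)


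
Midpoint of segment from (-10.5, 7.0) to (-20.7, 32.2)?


Mx = (-10.5 - 20.7)/2 = -31.2/2 = -15.6000
My = (7.0 + 32.2)/2 = 39.2/2 = 19.6000

(-15.6000, 19.6000)


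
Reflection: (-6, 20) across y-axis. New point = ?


Reflection rule for y-axis: (-x, y)
(-6, 20) -> (6, 20)

(6, 20)


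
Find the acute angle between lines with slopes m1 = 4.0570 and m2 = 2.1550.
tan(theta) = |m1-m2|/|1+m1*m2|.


m1-m2 = 1.902
1+m1*m2 = 9.742835
tan(theta) = |1.902/9.742835| = 0.195220
theta = arctan(|1.902/9.742835|) = 11.0464 degrees (acute angle)

11.0464 degrees


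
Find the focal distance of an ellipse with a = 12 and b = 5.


c^2 = 12^2 - 5^2 = 144 - 25 = 119
c = sqrt(119) = 10.9087

c = 10.9087


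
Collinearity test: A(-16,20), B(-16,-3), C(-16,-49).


-16*(-3+ 49) - 16*(-49-20) - 16*(20+ 3)
= -736 + 1104 - 368 = 0

Yes, collinear (determinant = 0)


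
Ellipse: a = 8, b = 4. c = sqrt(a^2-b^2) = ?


c^2 = 8^2 - 4^2 = 64 - 16 = 48
c = sqrt(48) = 6.9282

c = 6.9282


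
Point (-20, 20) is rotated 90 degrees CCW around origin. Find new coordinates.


cos(90) = 0, sin(90) = 1
x' = -20*0 - 20*1 = -20
y' = -20*1 + 20*0 = -20

(-20, -20)


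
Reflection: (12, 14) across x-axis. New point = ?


Reflection rule for x-axis: (x, -y)
(12, 14) -> (12, -14)

(12, -14)


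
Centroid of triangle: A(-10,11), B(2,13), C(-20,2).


Gx = (-10+2- 20)/3 = -28/3 = -9.3333
Gy = (11+13+2)/3 = 26/3 = 8.6667

G = (-9.3333, 8.6667)


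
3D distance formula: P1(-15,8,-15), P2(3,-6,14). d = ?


dx=18, dy=-14, dz=29
d = sqrt(324+196+841) = sqrt(1361) = 36.8917

36.8917


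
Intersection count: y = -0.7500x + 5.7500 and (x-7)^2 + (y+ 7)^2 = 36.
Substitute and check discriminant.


Substitute y = -0.7500x + 5.7500: (x-7)^2 + (-0.7500x+5.7500+ 7)^2 = 36
Expand to Ax^2 + Bx + C = 0, where b-k = 12.75
A = 1+m^2 = 1.5625
B = 2(m(b-k) - h) = 2(-0.7500*12.75 - 7) = -33.125
C = h^2 + (b-k)^2 - r^2 = 49 + 162.5625 - 36 = 175.5625
disc = B^2-4AC = 1097.2656 - 1097.2656 = 0
disc = 0

1 intersection point (tangent)


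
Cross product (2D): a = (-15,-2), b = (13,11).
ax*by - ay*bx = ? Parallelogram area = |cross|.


cross = -15*11 + 2*13 = -165 + 26 = -139
Parallelogram area = |-139| = 139

cross = -139, parallelogram area = 139


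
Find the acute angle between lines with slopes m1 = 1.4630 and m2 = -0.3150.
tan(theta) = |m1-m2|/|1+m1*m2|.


m1-m2 = 1.778
1+m1*m2 = 0.539155
tan(theta) = |1.778/0.539155| = 3.297753
theta = arctan(|1.778/0.539155|) = 73.1308 degrees (acute angle)

73.1308 degrees


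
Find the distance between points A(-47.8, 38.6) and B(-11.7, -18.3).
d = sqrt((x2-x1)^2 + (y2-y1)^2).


dx = -11.7 + 47.8 = 36.1
dy = -18.3 - 38.6 = -56.9
d = sqrt(1303.21 + 3237.61) = sqrt(4540.82) = 67.3856

67.3856


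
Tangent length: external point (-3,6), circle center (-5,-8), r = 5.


d = sqrt((-3+ 5)^2 + (6+ 8)^2) = sqrt(4+196) = 14.1421
L = sqrt(200.0000 - 25) = sqrt(175.0000) = 13.2288

13.2288


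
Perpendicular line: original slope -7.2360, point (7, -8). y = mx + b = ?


Perpendicular slope = -1/m1 = -1/(-7.2360) = 0.1382
b2 = y0 - m2*x0 = -8 + 7/(-7.2360) = -8 - 0.9674 = -8.9674

y = 0.1382x - 8.9674


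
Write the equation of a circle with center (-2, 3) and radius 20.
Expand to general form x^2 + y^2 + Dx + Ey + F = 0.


(x+ 2)^2 + (y-3)^2 = 20^2
D = -2h = 4, E = -2k = -6
F = h^2+k^2-r^2 = 4+9-400 = -387

x^2 + y^2 + 4x - 6y - 387 = 0


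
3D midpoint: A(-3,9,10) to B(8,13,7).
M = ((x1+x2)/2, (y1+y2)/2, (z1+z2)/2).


Mx = (-3+8)/2 = 2.5000
My = (9+13)/2 = 11.0000
Mz = (10+7)/2 = 8.5000

M = (2.5000, 11.0000, 8.5000)


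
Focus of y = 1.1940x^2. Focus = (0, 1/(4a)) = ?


a = 1.1940
4a = 4.7760
focus = (0, 1/4.7760) = (0, 0.2094)

Focus = (0, 0.2094)


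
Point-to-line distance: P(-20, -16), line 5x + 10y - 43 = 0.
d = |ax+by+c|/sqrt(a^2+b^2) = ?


|5*(-20) + 10*(-16) - 43| = |-303| = 303
sqrt(25 + 100) = sqrt(125) = 11.1803
d = 303/sqrt(125) = 27.1011

27.1011


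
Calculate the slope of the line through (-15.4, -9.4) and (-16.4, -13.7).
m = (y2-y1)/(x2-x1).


dy = -13.7 + 9.4 = -4.3
dx = -16.4 + 15.4 = -1
m = -4.3/(-1) = 4.3000

m = 4.3000


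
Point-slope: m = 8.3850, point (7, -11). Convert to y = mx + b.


y + 11 = 8.3850(x - 7)
y = 8.3850x - 11 - 8.3850*7
y = 8.3850x - 69.6950

y = 8.3850x - 69.6950


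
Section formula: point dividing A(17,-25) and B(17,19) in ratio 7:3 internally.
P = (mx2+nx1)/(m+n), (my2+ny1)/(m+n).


Px = (7*17 + 3*17)/10 = 170/10 = 17.0000
Py = (7*19 + 3*(-25))/10 = 58/10 = 5.8000

P = (17.0000, 5.8000)


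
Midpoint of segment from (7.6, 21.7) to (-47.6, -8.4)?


Mx = (7.6 - 47.6)/2 = -40.0/2 = -20.0000
My = (21.7 - 8.4)/2 = 13.3/2 = 6.6500

(-20.0000, 6.6500)


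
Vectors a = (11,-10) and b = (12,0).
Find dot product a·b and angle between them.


a·b = 11*12 - 10*0 = 132 + 0 = 132
|a| = sqrt(121+100) = 14.8661
|b| = sqrt(144+0) = 12.0000
cos(theta) = 132/(sqrt(221)*sqrt(144)) = 132/sqrt(31824) = 0.739940
theta = arccos(132/sqrt(31824)) = 42.2737 degrees

a·b = 132, theta = 42.2737 deg


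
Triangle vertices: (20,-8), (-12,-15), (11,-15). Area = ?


20*(-15+ 15) = 0
-12*(-15+ 8) = 84
11*(-8+ 15) = 77
sum = 161
Area = |161|/2 = 80.5000

80.5000 sq units


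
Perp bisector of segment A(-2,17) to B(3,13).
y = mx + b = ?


Midpoint = (0.5, 15)
Slope of AB = dy/dx = -4/5 = -0.8000
Perp slope = -dx/dy = 5/4 = 1.2500
b = My - (perp slope)*Mx = 15 + (5*0.5)/(-4) = 15 - 0.6250 = 14.3750

y = 1.2500x + 14.3750


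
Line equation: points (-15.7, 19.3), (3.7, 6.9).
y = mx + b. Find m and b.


m = (-12.4)/(19.4) = -0.6392
b = y1 - m*x1 = 19.3 - (-12.4*(-15.7))/(19.4) = 19.3 - 10.0351 = 9.2649

y = -0.6392x + 9.2649


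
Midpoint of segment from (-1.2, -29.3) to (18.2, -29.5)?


Mx = (-1.2 + 18.2)/2 = 17.0/2 = 8.5000
My = (-29.3 - 29.5)/2 = -58.8/2 = -29.4000

(8.5000, -29.4000)


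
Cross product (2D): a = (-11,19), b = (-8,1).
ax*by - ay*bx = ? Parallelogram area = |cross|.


cross = -11*1 - 19*(-8) = -11 + 152 = 141
Parallelogram area = |141| = 141

cross = 141, parallelogram area = 141


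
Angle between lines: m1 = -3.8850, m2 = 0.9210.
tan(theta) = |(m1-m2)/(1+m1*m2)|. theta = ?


m1-m2 = -4.806
1+m1*m2 = -2.578085
tan(theta) = |-4.806/(-2.578085)| = 1.864174
theta = arctan(|-4.806/(-2.578085)|) = 61.7895 degrees (acute angle)

61.7895 degrees


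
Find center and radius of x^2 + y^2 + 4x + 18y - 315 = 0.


h = -D/2 = -4/2 = -2
k = -E/2 = -18/2 = -9
r^2 = h^2 + k^2 - F = 4 + 81 + 315 = 400
r = 20

Center (-2, -9), radius = 20


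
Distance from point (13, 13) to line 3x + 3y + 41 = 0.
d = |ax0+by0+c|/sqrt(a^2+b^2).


|3*13 + 3*13 + 41| = |119| = 119
sqrt(9 + 9) = sqrt(18) = 4.2426
d = 119/sqrt(18) = 28.0486

28.0486


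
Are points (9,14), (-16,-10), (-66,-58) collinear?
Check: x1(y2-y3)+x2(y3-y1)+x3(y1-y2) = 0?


9*(-10+ 58) - 16*(-58-14) - 66*(14+ 10)
= 432 + 1152 - 1584 = 0

Yes, collinear (determinant = 0)


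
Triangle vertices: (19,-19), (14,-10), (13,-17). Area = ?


19*(-10+ 17) = 133
14*(-17+ 19) = 28
13*(-19+ 10) = -117
sum = 44
Area = |44|/2 = 22.0000

22.0000 sq units


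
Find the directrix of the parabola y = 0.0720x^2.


a = 0.0720
1/(4a) = 3.4722
directrix: y = -3.4722 = -3.4722

y = -3.4722


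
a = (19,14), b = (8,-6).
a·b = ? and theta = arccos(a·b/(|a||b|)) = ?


a·b = 19*8 + 14*(-6) = 152 - 84 = 68
|a| = sqrt(361+196) = 23.6008
|b| = sqrt(64+36) = 10.0000
cos(theta) = 68/(sqrt(557)*sqrt(100)) = 68/sqrt(55700) = 0.288125
theta = arccos(68/sqrt(55700)) = 73.2542 degrees

a·b = 68, theta = 73.2542 deg


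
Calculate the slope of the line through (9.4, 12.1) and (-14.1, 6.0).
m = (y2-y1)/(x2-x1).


dy = 6.0 - 12.1 = -6.1
dx = -14.1 - 9.4 = -23.5
m = -6.1/(-23.5) = 0.2596

m = 0.2596


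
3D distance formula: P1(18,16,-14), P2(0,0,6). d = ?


dx=-18, dy=-16, dz=20
d = sqrt(324+256+400) = sqrt(980) = 31.3050

31.3050


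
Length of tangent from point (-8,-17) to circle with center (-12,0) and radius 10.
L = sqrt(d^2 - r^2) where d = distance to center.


d = sqrt((-8+ 12)^2 + (-17-0)^2) = sqrt(16+289) = 17.4642
L = sqrt(305.0000 - 100) = sqrt(205.0000) = 14.3178

14.3178


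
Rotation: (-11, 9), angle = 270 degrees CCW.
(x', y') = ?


cos(270) = 0, sin(270) = -1
x' = -11*0 - 9*(-1) = 9
y' = -11*(-1) + 9*0 = 11

(9, 11)


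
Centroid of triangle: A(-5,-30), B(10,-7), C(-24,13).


Gx = (-5+10- 24)/3 = -19/3 = -6.3333
Gy = (-30- 7+13)/3 = -24/3 = -8.0000

G = (-6.3333, -8.0000)


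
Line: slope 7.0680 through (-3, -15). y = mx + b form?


y + 15 = 7.0680(x + 3)
y = 7.0680x - 15 - 7.0680*(-3)
y = 7.0680x + 6.2040

y = 7.0680x + 6.2040


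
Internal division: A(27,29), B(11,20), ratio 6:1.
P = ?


Px = (6*11 + 1*27)/7 = 93/7 = 13.2857
Py = (6*20 + 1*29)/7 = 149/7 = 21.2857

P = (13.2857, 21.2857)


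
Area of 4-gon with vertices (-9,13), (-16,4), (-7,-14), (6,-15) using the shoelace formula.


sum(xi*y_{i+1}) = -9*4 - 16*(-14) - 7*(-15) + 6*13 = 371
sum(yi*x_{i+1}) = 13*(-16) + 4*(-7) - 14*6 - 15*(-9) = -185
Area = |371 + 185|/2 = 556/2 = 278.0000

278.0000 sq units


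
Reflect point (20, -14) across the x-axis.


Reflection rule for x-axis: (x, -y)
(20, -14) -> (20, 14)

(20, 14)


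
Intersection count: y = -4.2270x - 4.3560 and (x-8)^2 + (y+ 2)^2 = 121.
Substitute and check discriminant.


Substitute y = -4.2270x - 4.3560: (x-8)^2 + (-4.2270x- 4.3560+ 2)^2 = 121
Expand to Ax^2 + Bx + C = 0, where b-k = -2.356
A = 1+m^2 = 18.867529
B = 2(m(b-k) - h) = 2(-4.2270*(-2.356) - 8) = 3.917624
C = h^2 + (b-k)^2 - r^2 = 64 + 5.550736 - 121 = -51.449264
disc = B^2-4AC = 15.3478 + 3882.8819 = 3898.2297
disc > 0

2 intersection points


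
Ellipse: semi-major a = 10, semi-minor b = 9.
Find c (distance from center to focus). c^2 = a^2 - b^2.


c^2 = 10^2 - 9^2 = 100 - 81 = 19
c = sqrt(19) = 4.3589

c = 4.3589


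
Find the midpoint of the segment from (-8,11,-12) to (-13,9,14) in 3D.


Mx = (-8- 13)/2 = -10.5000
My = (11+9)/2 = 10.0000
Mz = (-12+14)/2 = 1.0000

M = (-10.5000, 10.0000, 1.0000)


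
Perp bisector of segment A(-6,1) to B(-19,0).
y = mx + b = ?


Midpoint = (-12.5, 0.5)
Slope of AB = dy/dx = -1/(-13) = 0.0769
Perp slope = -dx/dy = -13/1 = -13.0000
b = My - (perp slope)*Mx = 0.5 + (-13*(-12.5))/(-1) = 0.5 - 162.5000 = -162.0000

y = -13.0000x - 162.0000


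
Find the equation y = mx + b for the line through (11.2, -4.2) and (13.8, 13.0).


m = (17.2)/(2.6) = 6.6154
b = y1 - m*x1 = -4.2 - (17.2*11.2)/(2.6) = -4.2 - 74.0923 = -78.2923

y = 6.6154x - 78.2923


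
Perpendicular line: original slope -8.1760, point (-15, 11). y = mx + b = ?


Perpendicular slope = -1/m1 = -1/(-8.1760) = 0.1223
b2 = y0 - m2*x0 = 11 - 15/(-8.1760) = 11 + 1.8346 = 12.8346

y = 0.1223x + 12.8346


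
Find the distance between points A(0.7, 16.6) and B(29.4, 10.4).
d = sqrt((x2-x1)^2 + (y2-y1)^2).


dx = 29.4 - 0.7 = 28.7
dy = 10.4 - 16.6 = -6.2
d = sqrt(823.69 + 38.44) = sqrt(862.13) = 29.3621

29.3621


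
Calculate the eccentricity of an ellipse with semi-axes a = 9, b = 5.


c = sqrt(81-25) = sqrt(56) = 7.4833
e = c/a = sqrt(56)/9 = 0.8315

e = 0.8315


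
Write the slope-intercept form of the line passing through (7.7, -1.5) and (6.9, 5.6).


m = (7.1)/(-0.8) = -8.8750
b = y1 - m*x1 = -1.5 - (7.1*7.7)/(-0.8) = -1.5 + 68.3375 = 66.8375

y = -8.8750x + 66.8375


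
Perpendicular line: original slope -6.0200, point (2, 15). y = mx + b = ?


Perpendicular slope = -1/m1 = -1/(-6.0200) = 0.1661
b2 = y0 - m2*x0 = 15 + 2/(-6.0200) = 15 - 0.3322 = 14.6678

y = 0.1661x + 14.6678


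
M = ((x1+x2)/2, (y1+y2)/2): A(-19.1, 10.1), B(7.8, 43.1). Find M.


Mx = (-19.1 + 7.8)/2 = -11.3/2 = -5.6500
My = (10.1 + 43.1)/2 = 53.2/2 = 26.6000

(-5.6500, 26.6000)


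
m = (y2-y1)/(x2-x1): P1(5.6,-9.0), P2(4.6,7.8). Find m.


dy = 7.8 + 9.0 = 16.8
dx = 4.6 - 5.6 = -1.0
m = 16.8/(-1.0) = -16.8000

m = -16.8000


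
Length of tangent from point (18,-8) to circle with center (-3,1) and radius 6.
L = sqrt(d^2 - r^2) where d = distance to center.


d = sqrt((18+ 3)^2 + (-8-1)^2) = sqrt(441+81) = 22.8473
L = sqrt(522.0000 - 36) = sqrt(486.0000) = 22.0454

22.0454


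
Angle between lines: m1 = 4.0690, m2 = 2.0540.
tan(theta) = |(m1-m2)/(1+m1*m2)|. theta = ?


m1-m2 = 2.015
1+m1*m2 = 9.357726
tan(theta) = |2.015/9.357726| = 0.215330
theta = arctan(|2.015/9.357726|) = 12.1520 degrees (acute angle)

12.1520 degrees


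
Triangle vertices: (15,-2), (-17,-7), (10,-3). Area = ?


15*(-7+ 3) = -60
-17*(-3+ 2) = 17
10*(-2+ 7) = 50
sum = 7
Area = |7|/2 = 3.5000

3.5000 sq units


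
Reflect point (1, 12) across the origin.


Reflection rule for origin: (-x, -y)
(1, 12) -> (-1, -12)

(-1, -12)


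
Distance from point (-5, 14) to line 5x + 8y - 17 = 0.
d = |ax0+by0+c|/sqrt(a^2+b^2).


|5*(-5) + 8*14 - 17| = |70| = 70
sqrt(25 + 64) = sqrt(89) = 9.4340
d = 70/sqrt(89) = 7.4200

7.4200


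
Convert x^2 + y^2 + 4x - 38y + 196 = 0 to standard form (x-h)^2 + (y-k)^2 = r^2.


h = -D/2 = -4/2 = -2
k = -E/2 = 38/2 = 19
r^2 = h^2 + k^2 - F = 4 + 361 - 196 = 169
r = 13

Center (-2, 19), radius = 13


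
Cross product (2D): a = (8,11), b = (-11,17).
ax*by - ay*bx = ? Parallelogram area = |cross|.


cross = 8*17 - 11*(-11) = 136 + 121 = 257
Parallelogram area = |257| = 257

cross = 257, parallelogram area = 257


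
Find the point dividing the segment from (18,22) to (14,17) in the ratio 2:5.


Px = (2*14 + 5*18)/7 = 118/7 = 16.8571
Py = (2*17 + 5*22)/7 = 144/7 = 20.5714

P = (16.8571, 20.5714)


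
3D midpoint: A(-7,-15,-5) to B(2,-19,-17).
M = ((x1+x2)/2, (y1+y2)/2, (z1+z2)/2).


Mx = (-7+2)/2 = -2.5000
My = (-15- 19)/2 = -17.0000
Mz = (-5- 17)/2 = -11.0000

M = (-2.5000, -17.0000, -11.0000)


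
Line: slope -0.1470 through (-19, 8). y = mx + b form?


y - 8 = -0.1470(x + 19)
y = -0.1470x + 8 + 0.1470*(-19)
y = -0.1470x + 5.2070

y = -0.1470x + 5.2070


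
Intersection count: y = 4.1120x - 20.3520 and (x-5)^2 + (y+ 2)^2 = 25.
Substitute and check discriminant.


Substitute y = 4.1120x - 20.3520: (x-5)^2 + (4.1120x- 20.3520+ 2)^2 = 25
Expand to Ax^2 + Bx + C = 0, where b-k = -18.352
A = 1+m^2 = 17.908544
B = 2(m(b-k) - h) = 2(4.1120*(-18.352) - 5) = -160.926848
C = h^2 + (b-k)^2 - r^2 = 25 + 336.795904 - 25 = 336.795904
disc = B^2-4AC = 25897.4504 - 24126.0971 = 1771.3533
disc > 0

2 intersection points


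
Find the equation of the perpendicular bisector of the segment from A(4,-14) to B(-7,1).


Midpoint = (-1.5, -6.5)
Slope of AB = dy/dx = 15/(-11) = -1.3636
Perp slope = -dx/dy = 11/15 = 0.7333
b = My - (perp slope)*Mx = -6.5 + (-11*(-1.5))/15 = -6.5 + 1.1000 = -5.4000

y = 0.7333x - 5.4000


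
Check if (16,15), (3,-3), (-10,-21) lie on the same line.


16*(-3+ 21) + 3*(-21-15) - 10*(15+ 3)
= 288 - 108 - 180 = 0

Yes, collinear (determinant = 0)


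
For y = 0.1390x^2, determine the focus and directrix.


a = 0.1390
1/(4a) = 1.7986
Focus = (0, 1.7986)
Directrix: y = -1.7986

Focus = (0, 1.7986), Directrix: y = -1.7986


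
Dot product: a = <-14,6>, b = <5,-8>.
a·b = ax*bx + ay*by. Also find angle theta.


a·b = -14*5 + 6*(-8) = -70 - 48 = -118
|a| = sqrt(196+36) = 15.2315
|b| = sqrt(25+64) = 9.4340
cos(theta) = -118/(sqrt(232)*sqrt(89)) = -118/sqrt(20648) = -0.821189
theta = arccos(-118/sqrt(20648)) = 145.2040 degrees

a·b = -118, theta = 145.2040 deg


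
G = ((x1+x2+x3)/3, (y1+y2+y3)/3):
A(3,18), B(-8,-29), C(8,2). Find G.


Gx = (3- 8+8)/3 = 3/3 = 1.0000
Gy = (18- 29+2)/3 = -9/3 = -3.0000

G = (1.0000, -3.0000)


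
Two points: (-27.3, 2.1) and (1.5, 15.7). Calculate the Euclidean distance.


dx = 1.5 + 27.3 = 28.8
dy = 15.7 - 2.1 = 13.6
d = sqrt(829.44 + 184.96) = sqrt(1014.4) = 31.8496

31.8496


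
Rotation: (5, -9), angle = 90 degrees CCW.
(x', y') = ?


cos(90) = 0, sin(90) = 1
x' = 5*0 + 9*1 = 9
y' = 5*1 - 9*0 = 5

(9, 5)


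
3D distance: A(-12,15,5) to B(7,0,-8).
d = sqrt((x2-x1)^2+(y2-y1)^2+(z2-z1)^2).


dx=19, dy=-15, dz=-13
d = sqrt(361+225+169) = sqrt(755) = 27.4773

27.4773


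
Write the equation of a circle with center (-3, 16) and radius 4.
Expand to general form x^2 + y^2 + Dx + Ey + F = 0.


(x+ 3)^2 + (y-16)^2 = 4^2
D = -2h = 6, E = -2k = -32
F = h^2+k^2-r^2 = 9+256-16 = 249

x^2 + y^2 + 6x - 32y + 249 = 0


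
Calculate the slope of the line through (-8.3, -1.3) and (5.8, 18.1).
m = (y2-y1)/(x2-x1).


dy = 18.1 + 1.3 = 19.4
dx = 5.8 + 8.3 = 14.1
m = 19.4/14.1 = 1.3759

m = 1.3759


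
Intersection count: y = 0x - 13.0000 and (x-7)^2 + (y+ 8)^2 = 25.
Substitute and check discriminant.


Substitute y = 0x - 13.0000: (x-7)^2 + (0x- 13.0000+ 8)^2 = 25
Expand to Ax^2 + Bx + C = 0, where b-k = -5
A = 1+m^2 = 1
B = 2(m(b-k) - h) = 2(0*(-5) - 7) = -14
C = h^2 + (b-k)^2 - r^2 = 49 + 25 - 25 = 49
disc = B^2-4AC = 196.0000 - 196.0000 = 0
disc = 0

1 intersection point (tangent)


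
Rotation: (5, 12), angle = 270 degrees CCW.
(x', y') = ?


cos(270) = 0, sin(270) = -1
x' = 5*0 - 12*(-1) = 12
y' = 5*(-1) + 12*0 = -5

(12, -5)


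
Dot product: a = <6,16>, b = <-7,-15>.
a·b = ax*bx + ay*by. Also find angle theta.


a·b = 6*(-7) + 16*(-15) = -42 - 240 = -282
|a| = sqrt(36+256) = 17.0880
|b| = sqrt(49+225) = 16.5529
cos(theta) = -282/(sqrt(292)*sqrt(274)) = -282/sqrt(80008) = -0.996971
theta = arccos(-282/sqrt(80008)) = 175.5392 degrees

a·b = -282, theta = 175.5392 deg


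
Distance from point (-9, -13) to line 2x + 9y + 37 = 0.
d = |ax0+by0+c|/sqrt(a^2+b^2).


|2*(-9) + 9*(-13) + 37| = |-98| = 98
sqrt(4 + 81) = sqrt(85) = 9.2195
d = 98/sqrt(85) = 10.6296

10.6296


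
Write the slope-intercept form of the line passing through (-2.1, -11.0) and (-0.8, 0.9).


m = (11.9)/(1.3) = 9.1538
b = y1 - m*x1 = -11.0 - (11.9*(-2.1))/(1.3) = -11.0 + 19.2231 = 8.2231

y = 9.1538x + 8.2231


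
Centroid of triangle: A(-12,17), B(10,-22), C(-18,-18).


Gx = (-12+10- 18)/3 = -20/3 = -6.6667
Gy = (17- 22- 18)/3 = -23/3 = -7.6667

G = (-6.6667, -7.6667)


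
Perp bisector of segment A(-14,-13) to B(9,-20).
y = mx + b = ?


Midpoint = (-2.5, -16.5)
Slope of AB = dy/dx = -7/23 = -0.3043
Perp slope = -dx/dy = 23/7 = 3.2857
b = My - (perp slope)*Mx = -16.5 + (23*(-2.5))/(-7) = -16.5 + 8.2143 = -8.2857

y = 3.2857x - 8.2857


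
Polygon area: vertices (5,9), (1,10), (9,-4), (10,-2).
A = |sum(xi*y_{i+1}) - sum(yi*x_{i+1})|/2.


sum(xi*y_{i+1}) = 5*10 + 1*(-4) + 9*(-2) + 10*9 = 118
sum(yi*x_{i+1}) = 9*1 + 10*9 - 4*10 - 2*5 = 49
Area = |118 - 49|/2 = 69/2 = 34.5000

34.5000 sq units


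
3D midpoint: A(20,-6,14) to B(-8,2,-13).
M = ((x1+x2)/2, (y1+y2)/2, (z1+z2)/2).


Mx = (20- 8)/2 = 6.0000
My = (-6+2)/2 = -2.0000
Mz = (14- 13)/2 = 0.5000

M = (6.0000, -2.0000, 0.5000)


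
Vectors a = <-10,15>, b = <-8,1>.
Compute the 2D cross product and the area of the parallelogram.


cross = -10*1 - 15*(-8) = -10 + 120 = 110
Parallelogram area = |110| = 110

cross = 110, parallelogram area = 110


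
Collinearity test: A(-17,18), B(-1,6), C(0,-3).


-17*(6+ 3) - 1*(-3-18) + 0*(18-6)
= -153 + 21 + 0 = -132

No, not collinear (determinant = -132)


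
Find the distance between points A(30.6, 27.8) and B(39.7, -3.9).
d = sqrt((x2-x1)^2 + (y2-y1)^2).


dx = 39.7 - 30.6 = 9.1
dy = -3.9 - 27.8 = -31.7
d = sqrt(82.81 + 1004.89) = sqrt(1087.7) = 32.9803

32.9803


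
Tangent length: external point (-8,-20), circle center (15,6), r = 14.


d = sqrt((-8-15)^2 + (-20-6)^2) = sqrt(529+676) = 34.7131
L = sqrt(1205.0000 - 196) = sqrt(1009.0000) = 31.7648

31.7648


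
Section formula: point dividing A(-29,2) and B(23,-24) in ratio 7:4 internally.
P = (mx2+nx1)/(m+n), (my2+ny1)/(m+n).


Px = (7*23 + 4*(-29))/11 = 45/11 = 4.0909
Py = (7*(-24) + 4*2)/11 = -160/11 = -14.5455

P = (4.0909, -14.5455)


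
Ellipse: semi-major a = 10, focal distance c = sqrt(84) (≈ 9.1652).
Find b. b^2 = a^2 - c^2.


b^2 = 10^2 - (sqrt(84))^2 = 100 - 84 = 16
b = sqrt(16) = 4

b = 4


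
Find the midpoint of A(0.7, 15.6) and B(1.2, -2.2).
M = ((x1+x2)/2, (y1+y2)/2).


Mx = (0.7 + 1.2)/2 = 1.9/2 = 0.9500
My = (15.6 - 2.2)/2 = 13.4/2 = 6.7000

(0.9500, 6.7000)


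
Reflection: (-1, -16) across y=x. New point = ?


Reflection rule for y=x: (y, x)
(-1, -16) -> (-16, -1)

(-16, -1)


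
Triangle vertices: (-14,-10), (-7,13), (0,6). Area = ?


-14*(13-6) = -98
-7*(6+ 10) = -112
0*(-10-13) = 0
sum = -210
Area = |-210|/2 = 105.0000

105.0000 sq units


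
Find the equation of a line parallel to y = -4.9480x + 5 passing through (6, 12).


Parallel lines have equal slopes.
m2 = -4.9480
b2 = 12 + 4.9480*6 = 41.6880

y = -4.9480x + 41.6880


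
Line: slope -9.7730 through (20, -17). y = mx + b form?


y + 17 = -9.7730(x - 20)
y = -9.7730x - 17 + 9.7730*20
y = -9.7730x + 178.4600

y = -9.7730x + 178.4600


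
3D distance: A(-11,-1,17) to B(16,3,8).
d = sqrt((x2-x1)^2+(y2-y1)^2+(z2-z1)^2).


dx=27, dy=4, dz=-9
d = sqrt(729+16+81) = sqrt(826) = 28.7402

28.7402


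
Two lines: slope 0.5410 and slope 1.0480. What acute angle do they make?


m1-m2 = -0.507
1+m1*m2 = 1.566968
tan(theta) = |-0.507/1.566968| = 0.323555
theta = arctan(|-0.507/1.566968|) = 17.9292 degrees (acute angle)

17.9292 degrees


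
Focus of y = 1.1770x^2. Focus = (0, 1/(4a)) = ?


a = 1.1770
4a = 4.7080
focus = (0, 1/4.7080) = (0, 0.2124)

Focus = (0, 0.2124)


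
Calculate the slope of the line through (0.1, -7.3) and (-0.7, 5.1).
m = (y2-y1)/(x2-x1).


dy = 5.1 + 7.3 = 12.4
dx = -0.7 - 0.1 = -0.8
m = 12.4/(-0.8) = -15.5000

m = -15.5000


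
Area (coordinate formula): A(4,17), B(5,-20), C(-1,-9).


4*(-20+ 9) = -44
5*(-9-17) = -130
-1*(17+ 20) = -37
sum = -211
Area = |-211|/2 = 105.5000

105.5000 sq units


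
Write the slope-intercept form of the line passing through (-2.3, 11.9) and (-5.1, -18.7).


m = (-30.6)/(-2.8) = 10.9286
b = y1 - m*x1 = 11.9 - (-30.6*(-2.3))/(-2.8) = 11.9 + 25.1357 = 37.0357

y = 10.9286x + 37.0357


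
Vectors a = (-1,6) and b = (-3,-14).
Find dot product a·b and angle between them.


a·b = -1*(-3) + 6*(-14) = 3 - 84 = -81
|a| = sqrt(1+36) = 6.0828
|b| = sqrt(9+196) = 14.3178
cos(theta) = -81/(sqrt(37)*sqrt(205)) = -81/sqrt(7585) = -0.930052
theta = arccos(-81/sqrt(7585)) = 158.4429 degrees

a·b = -81, theta = 158.4429 deg


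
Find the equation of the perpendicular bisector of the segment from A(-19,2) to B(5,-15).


Midpoint = (-7, -6.5)
Slope of AB = dy/dx = -17/24 = -0.7083
Perp slope = -dx/dy = 24/17 = 1.4118
b = My - (perp slope)*Mx = -6.5 + (24*(-7))/(-17) = -6.5 + 9.8824 = 3.3824

y = 1.4118x + 3.3824


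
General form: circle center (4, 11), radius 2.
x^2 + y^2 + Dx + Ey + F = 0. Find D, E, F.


(x-4)^2 + (y-11)^2 = 2^2
D = -2h = -8, E = -2k = -22
F = h^2+k^2-r^2 = 16+121-4 = 133

D = -8, E = -22, F = 133


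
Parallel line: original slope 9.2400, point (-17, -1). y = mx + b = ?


Parallel lines have equal slopes.
m2 = 9.2400
b2 = -1 - 9.2400*(-17) = 156.0800

y = 9.2400x + 156.0800


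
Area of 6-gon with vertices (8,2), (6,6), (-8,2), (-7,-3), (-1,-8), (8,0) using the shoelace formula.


sum(xi*y_{i+1}) = 8*6 + 6*2 - 8*(-3) - 7*(-8) - 1*0 + 8*2 = 156
sum(yi*x_{i+1}) = 2*6 + 6*(-8) + 2*(-7) - 3*(-1) - 8*8 + 0*8 = -111
Area = |156 + 111|/2 = 267/2 = 133.5000

133.5000 sq units


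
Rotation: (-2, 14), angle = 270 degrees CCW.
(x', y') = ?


cos(270) = 0, sin(270) = -1
x' = -2*0 - 14*(-1) = 14
y' = -2*(-1) + 14*0 = 2

(14, 2)


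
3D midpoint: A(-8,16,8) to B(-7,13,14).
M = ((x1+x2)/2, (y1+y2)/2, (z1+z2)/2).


Mx = (-8- 7)/2 = -7.5000
My = (16+13)/2 = 14.5000
Mz = (8+14)/2 = 11.0000

M = (-7.5000, 14.5000, 11.0000)


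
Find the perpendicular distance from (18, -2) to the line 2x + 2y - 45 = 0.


|2*18 + 2*(-2) - 45| = |-13| = 13
sqrt(4 + 4) = sqrt(8) = 2.8284
d = 13/sqrt(8) = 4.5962

4.5962


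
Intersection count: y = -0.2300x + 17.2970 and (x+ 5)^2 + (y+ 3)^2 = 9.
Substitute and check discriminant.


Substitute y = -0.2300x + 17.2970: (x+ 5)^2 + (-0.2300x+17.2970+ 3)^2 = 9
Expand to Ax^2 + Bx + C = 0, where b-k = 20.297
A = 1+m^2 = 1.0529
B = 2(m(b-k) - h) = 2(-0.2300*20.297 + 5) = 0.66338
C = h^2 + (b-k)^2 - r^2 = 25 + 411.968209 - 9 = 427.968209
disc = B^2-4AC = 0.4401 - 1802.4309 = -1801.9908
disc < 0

0 intersection points


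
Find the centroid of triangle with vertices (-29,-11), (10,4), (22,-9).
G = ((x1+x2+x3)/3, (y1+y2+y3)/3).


Gx = (-29+10+22)/3 = 3/3 = 1.0000
Gy = (-11+4- 9)/3 = -16/3 = -5.3333

G = (1.0000, -5.3333)


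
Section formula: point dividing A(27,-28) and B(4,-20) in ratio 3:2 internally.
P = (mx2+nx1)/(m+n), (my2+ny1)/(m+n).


Px = (3*4 + 2*27)/5 = 66/5 = 13.2000
Py = (3*(-20) + 2*(-28))/5 = -116/5 = -23.2000

P = (13.2000, -23.2000)


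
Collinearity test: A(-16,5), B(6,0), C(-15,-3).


-16*(0+ 3) + 6*(-3-5) - 15*(5-0)
= -48 - 48 - 75 = -171

No, not collinear (determinant = -171)


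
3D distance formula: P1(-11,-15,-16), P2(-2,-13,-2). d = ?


dx=9, dy=2, dz=14
d = sqrt(81+4+196) = sqrt(281) = 16.7631

16.7631


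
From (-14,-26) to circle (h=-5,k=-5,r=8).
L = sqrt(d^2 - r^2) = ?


d = sqrt((-14+ 5)^2 + (-26+ 5)^2) = sqrt(81+441) = 22.8473
L = sqrt(522.0000 - 64) = sqrt(458.0000) = 21.4009

21.4009


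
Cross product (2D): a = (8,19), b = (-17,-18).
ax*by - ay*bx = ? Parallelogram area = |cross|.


cross = 8*(-18) - 19*(-17) = -144 + 323 = 179
Parallelogram area = |179| = 179

cross = 179, parallelogram area = 179


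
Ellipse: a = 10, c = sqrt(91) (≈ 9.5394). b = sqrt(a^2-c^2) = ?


b^2 = 10^2 - (sqrt(91))^2 = 100 - 91 = 9
b = sqrt(9) = 3

b = 3


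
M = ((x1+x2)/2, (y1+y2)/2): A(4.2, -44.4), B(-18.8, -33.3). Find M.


Mx = (4.2 - 18.8)/2 = -14.6/2 = -7.3000
My = (-44.4 - 33.3)/2 = -77.7/2 = -38.8500

(-7.3000, -38.8500)


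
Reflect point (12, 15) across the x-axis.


Reflection rule for x-axis: (x, -y)
(12, 15) -> (12, -15)

(12, -15)


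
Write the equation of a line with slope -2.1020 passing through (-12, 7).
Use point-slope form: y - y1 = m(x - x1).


y - 7 = -2.1020(x + 12)
y = -2.1020x + 7 + 2.1020*(-12)
y = -2.1020x - 18.2240

y = -2.1020x - 18.2240


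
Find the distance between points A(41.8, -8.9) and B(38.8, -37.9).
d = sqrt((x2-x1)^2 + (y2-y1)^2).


dx = 38.8 - 41.8 = -3.0
dy = -37.9 + 8.9 = -29.0
d = sqrt(9.0 + 841.0) = sqrt(850.0) = 29.1548

29.1548


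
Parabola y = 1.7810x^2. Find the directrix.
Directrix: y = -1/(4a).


a = 1.7810
1/(4a) = 0.1404
directrix: y = -0.1404 = -0.1404

y = -0.1404


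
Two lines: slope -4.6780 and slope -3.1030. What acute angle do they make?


m1-m2 = -1.575
1+m1*m2 = 15.515834
tan(theta) = |-1.575/15.515834| = 0.101509
theta = arctan(|-1.575/15.515834|) = 5.7962 degrees (acute angle)

5.7962 degrees


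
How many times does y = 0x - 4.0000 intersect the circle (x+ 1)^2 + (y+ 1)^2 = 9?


Substitute y = 0x - 4.0000: (x+ 1)^2 + (0x- 4.0000+ 1)^2 = 9
Expand to Ax^2 + Bx + C = 0, where b-k = -3
A = 1+m^2 = 1
B = 2(m(b-k) - h) = 2(0*(-3) + 1) = 2
C = h^2 + (b-k)^2 - r^2 = 1 + 9 - 9 = 1
disc = B^2-4AC = 4.0000 - 4.0000 = 0
disc = 0

1 intersection point (tangent)


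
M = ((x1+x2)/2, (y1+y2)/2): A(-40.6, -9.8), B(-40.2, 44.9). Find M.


Mx = (-40.6 - 40.2)/2 = -80.8/2 = -40.4000
My = (-9.8 + 44.9)/2 = 35.1/2 = 17.5500

(-40.4000, 17.5500)


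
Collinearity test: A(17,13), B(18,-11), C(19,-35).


17*(-11+ 35) + 18*(-35-13) + 19*(13+ 11)
= 408 - 864 + 456 = 0

Yes, collinear (determinant = 0)


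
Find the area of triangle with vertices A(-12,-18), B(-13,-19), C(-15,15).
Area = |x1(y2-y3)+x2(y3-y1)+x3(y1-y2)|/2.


-12*(-19-15) = 408
-13*(15+ 18) = -429
-15*(-18+ 19) = -15
sum = -36
Area = |-36|/2 = 18.0000

18.0000 sq units


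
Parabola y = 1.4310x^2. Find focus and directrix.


a = 1.4310
1/(4a) = 0.1747
Focus = (0, 0.1747)
Directrix: y = -0.1747

Focus = (0, 0.1747), Directrix: y = -0.1747


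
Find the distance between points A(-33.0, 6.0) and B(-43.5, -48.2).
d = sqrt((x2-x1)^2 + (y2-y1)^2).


dx = -43.5 + 33.0 = -10.5
dy = -48.2 - 6.0 = -54.2
d = sqrt(110.25 + 2937.64) = sqrt(3047.89) = 55.2077

55.2077


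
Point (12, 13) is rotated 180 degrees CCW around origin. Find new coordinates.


cos(180) = -1, sin(180) = 0
x' = 12*(-1) - 13*0 = -12
y' = 12*0 + 13*(-1) = -13

(-12, -13)


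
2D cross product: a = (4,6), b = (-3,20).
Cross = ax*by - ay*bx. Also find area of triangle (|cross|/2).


cross = 4*20 - 6*(-3) = 80 + 18 = 98
Triangle area = |98|/2 = 98/2 = 49.0000

cross = 98, triangle area = 49.0000


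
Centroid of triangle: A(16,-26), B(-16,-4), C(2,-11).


Gx = (16- 16+2)/3 = 2/3 = 0.6667
Gy = (-26- 4- 11)/3 = -41/3 = -13.6667

G = (0.6667, -13.6667)


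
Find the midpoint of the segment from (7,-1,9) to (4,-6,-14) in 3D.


Mx = (7+4)/2 = 5.5000
My = (-1- 6)/2 = -3.5000
Mz = (9- 14)/2 = -2.5000

M = (5.5000, -3.5000, -2.5000)


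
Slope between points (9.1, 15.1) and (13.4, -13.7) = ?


dy = -13.7 - 15.1 = -28.8
dx = 13.4 - 9.1 = 4.3
m = -28.8/4.3 = -6.6977

m = -6.6977


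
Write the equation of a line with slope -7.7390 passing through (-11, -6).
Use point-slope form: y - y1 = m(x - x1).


y + 6 = -7.7390(x + 11)
y = -7.7390x - 6 + 7.7390*(-11)
y = -7.7390x - 91.1290

y = -7.7390x - 91.1290


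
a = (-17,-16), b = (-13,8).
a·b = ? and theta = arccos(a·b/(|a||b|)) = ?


a·b = -17*(-13) - 16*8 = 221 - 128 = 93
|a| = sqrt(289+256) = 23.3452
|b| = sqrt(169+64) = 15.2643
cos(theta) = 93/(sqrt(545)*sqrt(233)) = 93/sqrt(126985) = 0.260980
theta = arccos(93/sqrt(126985)) = 74.8718 degrees

a·b = 93, theta = 74.8718 deg


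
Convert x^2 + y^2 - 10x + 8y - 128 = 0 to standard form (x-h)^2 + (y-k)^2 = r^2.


h = -D/2 = 10/2 = 5
k = -E/2 = -8/2 = -4
r^2 = h^2 + k^2 - F = 25 + 16 + 128 = 169
r = 13

Center (5, -4), radius = 13


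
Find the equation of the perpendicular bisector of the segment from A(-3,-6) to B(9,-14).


Midpoint = (3, -10)
Slope of AB = dy/dx = -8/12 = -0.6667
Perp slope = -dx/dy = 12/8 = 1.5000
b = My - (perp slope)*Mx = -10 + (12*3)/(-8) = -10 - 4.5000 = -14.5000

y = 1.5000x - 14.5000


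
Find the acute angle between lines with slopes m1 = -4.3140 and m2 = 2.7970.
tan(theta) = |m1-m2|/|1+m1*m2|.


m1-m2 = -7.111
1+m1*m2 = -11.066258
tan(theta) = |-7.111/(-11.066258)| = 0.642584
theta = arctan(|-7.111/(-11.066258)|) = 32.7242 degrees (acute angle)

32.7242 degrees


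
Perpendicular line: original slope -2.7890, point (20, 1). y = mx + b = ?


Perpendicular slope = -1/m1 = -1/(-2.7890) = 0.3586
b2 = y0 - m2*x0 = 1 + 20/(-2.7890) = 1 - 7.1710 = -6.1710

y = 0.3586x - 6.1710


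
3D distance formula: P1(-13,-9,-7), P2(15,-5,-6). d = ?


dx=28, dy=4, dz=1
d = sqrt(784+16+1) = sqrt(801) = 28.3019

28.3019


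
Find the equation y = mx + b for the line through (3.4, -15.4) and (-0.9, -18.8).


m = (-3.4)/(-4.3) = 0.7907
b = y1 - m*x1 = -15.4 - (-3.4*3.4)/(-4.3) = -15.4 - 2.6884 = -18.0884

y = 0.7907x - 18.0884


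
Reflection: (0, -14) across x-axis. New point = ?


Reflection rule for x-axis: (x, -y)
(0, -14) -> (0, 14)

(0, 14)


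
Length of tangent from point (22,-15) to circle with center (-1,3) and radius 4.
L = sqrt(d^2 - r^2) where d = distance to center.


d = sqrt((22+ 1)^2 + (-15-3)^2) = sqrt(529+324) = 29.2062
L = sqrt(853.0000 - 16) = sqrt(837.0000) = 28.9310

28.9310


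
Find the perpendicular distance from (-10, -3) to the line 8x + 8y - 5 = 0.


|8*(-10) + 8*(-3) - 5| = |-109| = 109
sqrt(64 + 64) = sqrt(128) = 11.3137
d = 109/sqrt(128) = 9.6343

9.6343


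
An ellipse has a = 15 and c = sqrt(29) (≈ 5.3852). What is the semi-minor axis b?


b^2 = 15^2 - (sqrt(29))^2 = 225 - 29 = 196
b = sqrt(196) = 14

b = 14


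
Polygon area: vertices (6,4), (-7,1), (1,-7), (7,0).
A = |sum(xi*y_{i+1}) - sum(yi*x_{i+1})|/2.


sum(xi*y_{i+1}) = 6*1 - 7*(-7) + 1*0 + 7*4 = 83
sum(yi*x_{i+1}) = 4*(-7) + 1*1 - 7*7 + 0*6 = -76
Area = |83 + 76|/2 = 159/2 = 79.5000

79.5000 sq units


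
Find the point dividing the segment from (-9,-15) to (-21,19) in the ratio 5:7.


Px = (5*(-21) + 7*(-9))/12 = -168/12 = -14.0000
Py = (5*19 + 7*(-15))/12 = -10/12 = -0.8333

P = (-14.0000, -0.8333)


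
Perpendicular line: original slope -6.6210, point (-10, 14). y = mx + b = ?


Perpendicular slope = -1/m1 = -1/(-6.6210) = 0.1510
b2 = y0 - m2*x0 = 14 - 10/(-6.6210) = 14 + 1.5103 = 15.5103

y = 0.1510x + 15.5103


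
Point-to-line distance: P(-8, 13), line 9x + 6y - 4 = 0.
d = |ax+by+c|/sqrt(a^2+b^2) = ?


|9*(-8) + 6*13 - 4| = |2| = 2
sqrt(81 + 36) = sqrt(117) = 10.8167
d = 2/sqrt(117) = 0.1849

0.1849


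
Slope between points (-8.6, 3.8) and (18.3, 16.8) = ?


dy = 16.8 - 3.8 = 13.0
dx = 18.3 + 8.6 = 26.9
m = 13.0/26.9 = 0.4833

m = 0.4833


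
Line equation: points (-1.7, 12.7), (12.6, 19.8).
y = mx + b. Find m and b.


m = (7.1)/(14.3) = 0.4965
b = y1 - m*x1 = 12.7 - (7.1*(-1.7))/(14.3) = 12.7 + 0.8441 = 13.5441

y = 0.4965x + 13.5441


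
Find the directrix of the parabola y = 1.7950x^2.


a = 1.7950
1/(4a) = 0.1393
directrix: y = -0.1393 = -0.1393

y = -0.1393


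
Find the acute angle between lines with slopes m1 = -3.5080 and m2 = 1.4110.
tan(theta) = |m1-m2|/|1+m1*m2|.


m1-m2 = -4.919
1+m1*m2 = -3.949788
tan(theta) = |-4.919/(-3.949788)| = 1.245383
theta = arctan(|-4.919/(-3.949788)|) = 51.2367 degrees (acute angle)

51.2367 degrees


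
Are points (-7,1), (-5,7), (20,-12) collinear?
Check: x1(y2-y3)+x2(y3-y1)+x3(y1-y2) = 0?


-7*(7+ 12) - 5*(-12-1) + 20*(1-7)
= -133 + 65 - 120 = -188

No, not collinear (determinant = -188)


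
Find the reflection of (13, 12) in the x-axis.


Reflection rule for x-axis: (x, -y)
(13, 12) -> (13, -12)

(13, -12)


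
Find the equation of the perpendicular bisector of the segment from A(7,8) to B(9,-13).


Midpoint = (8, -2.5)
Slope of AB = dy/dx = -21/2 = -10.5000
Perp slope = -dx/dy = 2/21 = 0.0952
b = My - (perp slope)*Mx = -2.5 + (2*8)/(-21) = -2.5 - 0.7619 = -3.2619

y = 0.0952x - 3.2619


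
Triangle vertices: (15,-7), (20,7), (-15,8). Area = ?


15*(7-8) = -15
20*(8+ 7) = 300
-15*(-7-7) = 210
sum = 495
Area = |495|/2 = 247.5000

247.5000 sq units


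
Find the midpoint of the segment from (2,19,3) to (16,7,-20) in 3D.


Mx = (2+16)/2 = 9.0000
My = (19+7)/2 = 13.0000
Mz = (3- 20)/2 = -8.5000

M = (9.0000, 13.0000, -8.5000)


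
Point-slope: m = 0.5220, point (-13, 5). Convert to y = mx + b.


y - 5 = 0.5220(x + 13)
y = 0.5220x + 5 - 0.5220*(-13)
y = 0.5220x + 11.7860

y = 0.5220x + 11.7860


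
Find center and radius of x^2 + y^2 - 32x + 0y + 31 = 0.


h = -D/2 = 32/2 = 16
k = -E/2 = 0/2 = 0
r^2 = h^2 + k^2 - F = 256 + 0 - 31 = 225
r = 15

Center (16, 0), radius = 15
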